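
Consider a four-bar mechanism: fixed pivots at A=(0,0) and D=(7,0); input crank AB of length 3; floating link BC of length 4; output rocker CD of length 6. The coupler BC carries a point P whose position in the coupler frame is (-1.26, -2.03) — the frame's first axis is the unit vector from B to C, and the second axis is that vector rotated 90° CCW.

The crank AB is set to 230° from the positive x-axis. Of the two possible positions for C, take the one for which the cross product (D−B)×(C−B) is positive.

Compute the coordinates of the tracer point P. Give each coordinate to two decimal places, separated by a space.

-1.48 -4.64

A=(0,0), D=(7.00,0)
B = A + 3.00·(cos230°, sin230°) = (-1.9284, -2.2981)
|BD| = 9.2194
circle(B,4.00) ∩ circle(D,6.00): a=3.5250, h=1.8906
  candidates: C₊=(1.0141,0.4114) cross=17.430; C₋=(1.9567,-3.2503) cross=-17.430
  mode + wants cross > 0 → take C=(1.0141,0.4114) (cross=17.430)
ex = (C−B)/|BC| = (0.7356,0.6774); ey = (-0.6774,0.7356)
P = B + -1.26·ex + -2.03·ey = (-1.4801,-4.6450)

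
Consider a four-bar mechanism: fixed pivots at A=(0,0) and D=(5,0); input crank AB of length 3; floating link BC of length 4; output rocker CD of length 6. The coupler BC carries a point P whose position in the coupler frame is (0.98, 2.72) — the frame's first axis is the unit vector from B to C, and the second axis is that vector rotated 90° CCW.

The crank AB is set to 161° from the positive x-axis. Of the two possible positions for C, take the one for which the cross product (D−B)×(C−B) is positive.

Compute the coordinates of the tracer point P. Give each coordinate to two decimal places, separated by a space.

A=(0,0), D=(5.00,0)
B = A + 3.00·(cos161°, sin161°) = (-2.8366, 0.9767)
|BD| = 7.8972
circle(B,4.00) ∩ circle(D,6.00): a=2.6823, h=2.9673
  candidates: C₊=(0.1922,3.5895) cross=23.434; C₋=(-0.5418,-2.2996) cross=-23.434
  mode + wants cross > 0 → take C=(0.1922,3.5895) (cross=23.434)
ex = (C−B)/|BC| = (0.7572,0.6532); ey = (-0.6532,0.7572)
P = B + 0.98·ex + 2.72·ey = (-3.8712,3.6764)

-3.87 3.68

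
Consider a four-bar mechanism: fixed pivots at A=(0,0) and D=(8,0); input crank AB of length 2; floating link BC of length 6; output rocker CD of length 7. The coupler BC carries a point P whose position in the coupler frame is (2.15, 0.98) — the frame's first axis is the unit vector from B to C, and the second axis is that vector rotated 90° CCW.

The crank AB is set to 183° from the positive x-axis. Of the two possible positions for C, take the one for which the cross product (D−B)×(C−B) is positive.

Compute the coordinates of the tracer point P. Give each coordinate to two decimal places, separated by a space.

A=(0,0), D=(8.00,0)
B = A + 2.00·(cos183°, sin183°) = (-1.9973, -0.1047)
|BD| = 9.9978
circle(B,6.00) ∩ circle(D,7.00): a=4.3488, h=4.1338
  candidates: C₊=(2.3080,4.0744) cross=41.329; C₋=(2.3945,-4.1927) cross=-41.329
  mode + wants cross > 0 → take C=(2.3080,4.0744) (cross=41.329)
ex = (C−B)/|BC| = (0.7175,0.6965); ey = (-0.6965,0.7175)
P = B + 2.15·ex + 0.98·ey = (-1.1371,2.0960)

-1.14 2.10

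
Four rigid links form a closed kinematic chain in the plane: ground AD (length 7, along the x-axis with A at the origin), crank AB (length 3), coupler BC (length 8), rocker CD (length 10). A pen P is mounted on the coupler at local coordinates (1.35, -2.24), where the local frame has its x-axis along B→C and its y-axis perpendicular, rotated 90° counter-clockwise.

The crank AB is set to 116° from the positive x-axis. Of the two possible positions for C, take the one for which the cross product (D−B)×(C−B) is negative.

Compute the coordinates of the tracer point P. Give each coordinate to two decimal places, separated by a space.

A=(0,0), D=(7.00,0)
B = A + 3.00·(cos116°, sin116°) = (-1.3151, 2.6964)
|BD| = 8.7414
circle(B,8.00) ∩ circle(D,10.00): a=2.3115, h=7.6588
  candidates: C₊=(3.2461,9.2687) cross=66.948; C₋=(-1.4788,-5.3019) cross=-66.948
  mode - wants cross < 0 → take C=(-1.4788,-5.3019) (cross=-66.948)
ex = (C−B)/|BC| = (-0.0205,-0.9998); ey = (0.9998,-0.0205)
P = B + 1.35·ex + -2.24·ey = (-3.5823,1.3925)

-3.58 1.39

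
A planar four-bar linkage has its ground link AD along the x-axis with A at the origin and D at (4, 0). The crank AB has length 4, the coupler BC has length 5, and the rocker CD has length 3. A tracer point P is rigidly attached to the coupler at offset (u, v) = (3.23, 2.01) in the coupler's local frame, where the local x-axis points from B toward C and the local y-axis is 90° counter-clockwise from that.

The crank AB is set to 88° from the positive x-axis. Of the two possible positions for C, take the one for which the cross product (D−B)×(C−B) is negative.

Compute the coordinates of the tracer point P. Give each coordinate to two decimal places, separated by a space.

A=(0,0), D=(4.00,0)
B = A + 4.00·(cos88°, sin88°) = (0.1396, 3.9976)
|BD| = 5.5573
circle(B,5.00) ∩ circle(D,3.00): a=4.2182, h=2.6846
  candidates: C₊=(5.0009,2.8281) cross=14.919; C₋=(1.1387,-0.9016) cross=-14.919
  mode - wants cross < 0 → take C=(1.1387,-0.9016) (cross=-14.919)
ex = (C−B)/|BC| = (0.1998,-0.9798); ey = (0.9798,0.1998)
P = B + 3.23·ex + 2.01·ey = (2.7545,1.2343)

2.75 1.23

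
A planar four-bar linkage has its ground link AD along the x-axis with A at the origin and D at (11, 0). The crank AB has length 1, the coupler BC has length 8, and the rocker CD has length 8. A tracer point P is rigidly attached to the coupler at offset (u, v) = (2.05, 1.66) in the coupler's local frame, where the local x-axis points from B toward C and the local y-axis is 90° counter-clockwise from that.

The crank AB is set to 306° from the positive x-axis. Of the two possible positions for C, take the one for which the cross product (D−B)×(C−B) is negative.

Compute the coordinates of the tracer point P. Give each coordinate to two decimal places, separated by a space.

A=(0,0), D=(11.00,0)
B = A + 1.00·(cos306°, sin306°) = (0.5878, -0.8090)
|BD| = 10.4436
circle(B,8.00) ∩ circle(D,8.00): a=5.2218, h=6.0608
  candidates: C₊=(5.3244,5.6380) cross=63.296; C₋=(6.2634,-6.4471) cross=-63.296
  mode - wants cross < 0 → take C=(6.2634,-6.4471) (cross=-63.296)
ex = (C−B)/|BC| = (0.7095,-0.7048); ey = (0.7048,0.7095)
P = B + 2.05·ex + 1.66·ey = (3.2121,-1.0761)

3.21 -1.08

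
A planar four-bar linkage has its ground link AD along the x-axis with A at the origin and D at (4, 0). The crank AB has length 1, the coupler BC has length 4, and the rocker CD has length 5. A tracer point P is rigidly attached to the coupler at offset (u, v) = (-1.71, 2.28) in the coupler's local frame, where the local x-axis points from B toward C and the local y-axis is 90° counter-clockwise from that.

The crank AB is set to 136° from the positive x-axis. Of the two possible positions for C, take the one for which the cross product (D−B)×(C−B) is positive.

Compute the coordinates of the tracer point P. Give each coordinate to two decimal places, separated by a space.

-3.55 0.33

A=(0,0), D=(4.00,0)
B = A + 1.00·(cos136°, sin136°) = (-0.7193, 0.6947)
|BD| = 4.7702
circle(B,4.00) ∩ circle(D,5.00): a=1.4417, h=3.7311
  candidates: C₊=(1.2504,4.1761) cross=17.798; C₋=(0.1637,-3.2067) cross=-17.798
  mode + wants cross > 0 → take C=(1.2504,4.1761) (cross=17.798)
ex = (C−B)/|BC| = (0.4924,0.8704); ey = (-0.8704,0.4924)
P = B + -1.71·ex + 2.28·ey = (-3.5458,0.3291)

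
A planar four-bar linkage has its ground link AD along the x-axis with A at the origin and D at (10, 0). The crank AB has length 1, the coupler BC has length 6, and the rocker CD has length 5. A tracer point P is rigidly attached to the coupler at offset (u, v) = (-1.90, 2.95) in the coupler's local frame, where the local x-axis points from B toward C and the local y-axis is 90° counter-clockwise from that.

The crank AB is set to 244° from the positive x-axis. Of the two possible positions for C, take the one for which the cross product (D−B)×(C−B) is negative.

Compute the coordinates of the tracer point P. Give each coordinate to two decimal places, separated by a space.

A=(0,0), D=(10.00,0)
B = A + 1.00·(cos244°, sin244°) = (-0.4384, -0.8988)
|BD| = 10.4770
circle(B,6.00) ∩ circle(D,5.00): a=5.7635, h=1.6681
  candidates: C₊=(5.1607,1.2576) cross=17.477; C₋=(5.4469,-2.0663) cross=-17.477
  mode - wants cross < 0 → take C=(5.4469,-2.0663) (cross=-17.477)
ex = (C−B)/|BC| = (0.9809,-0.1946); ey = (0.1946,0.9809)
P = B + -1.90·ex + 2.95·ey = (-1.7280,2.3645)

-1.73 2.36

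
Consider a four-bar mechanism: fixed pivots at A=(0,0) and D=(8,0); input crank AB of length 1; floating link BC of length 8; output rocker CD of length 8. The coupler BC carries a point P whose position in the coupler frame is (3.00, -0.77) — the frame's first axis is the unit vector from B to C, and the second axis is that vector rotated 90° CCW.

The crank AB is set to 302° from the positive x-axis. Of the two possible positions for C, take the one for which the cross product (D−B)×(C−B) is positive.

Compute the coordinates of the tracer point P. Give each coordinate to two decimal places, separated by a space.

2.35 1.66

A=(0,0), D=(8.00,0)
B = A + 1.00·(cos302°, sin302°) = (0.5299, -0.8480)
|BD| = 7.5181
circle(B,8.00) ∩ circle(D,8.00): a=3.7590, h=7.0618
  candidates: C₊=(3.4684,6.5928) cross=53.091; C₋=(5.0615,-7.4408) cross=-53.091
  mode + wants cross > 0 → take C=(3.4684,6.5928) (cross=53.091)
ex = (C−B)/|BC| = (0.3673,0.9301); ey = (-0.9301,0.3673)
P = B + 3.00·ex + -0.77·ey = (2.3480,1.6594)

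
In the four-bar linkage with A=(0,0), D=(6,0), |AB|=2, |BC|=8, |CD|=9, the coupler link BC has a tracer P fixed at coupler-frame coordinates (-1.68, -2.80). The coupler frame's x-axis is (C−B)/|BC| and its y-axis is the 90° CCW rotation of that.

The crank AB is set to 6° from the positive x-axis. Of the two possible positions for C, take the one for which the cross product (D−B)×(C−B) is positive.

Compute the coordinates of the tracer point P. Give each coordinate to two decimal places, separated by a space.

4.72 -1.58

A=(0,0), D=(6.00,0)
B = A + 2.00·(cos6°, sin6°) = (1.9890, 0.2091)
|BD| = 4.0164
circle(B,8.00) ∩ circle(D,9.00): a=-0.1081, h=7.9993
  candidates: C₊=(2.2974,8.2031) cross=32.128; C₋=(1.4647,-7.7737) cross=-32.128
  mode + wants cross > 0 → take C=(2.2974,8.2031) (cross=32.128)
ex = (C−B)/|BC| = (0.0385,0.9993); ey = (-0.9993,0.0385)
P = B + -1.68·ex + -2.80·ey = (4.7222,-1.5776)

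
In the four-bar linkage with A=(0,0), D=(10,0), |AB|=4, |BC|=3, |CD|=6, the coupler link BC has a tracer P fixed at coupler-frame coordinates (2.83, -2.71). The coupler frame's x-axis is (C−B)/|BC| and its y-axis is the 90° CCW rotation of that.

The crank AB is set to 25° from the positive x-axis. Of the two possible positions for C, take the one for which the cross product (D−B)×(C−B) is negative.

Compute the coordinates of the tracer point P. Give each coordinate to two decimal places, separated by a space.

A=(0,0), D=(10.00,0)
B = A + 4.00·(cos25°, sin25°) = (3.6252, 1.6905)
|BD| = 6.5951
circle(B,3.00) ∩ circle(D,6.00): a=1.2506, h=2.7269
  candidates: C₊=(5.5330,4.0057) cross=17.984; C₋=(4.1351,-1.2659) cross=-17.984
  mode - wants cross < 0 → take C=(4.1351,-1.2659) (cross=-17.984)
ex = (C−B)/|BC| = (0.1699,-0.9855); ey = (0.9855,0.1699)
P = B + 2.83·ex + -2.71·ey = (1.4356,-1.5589)

1.44 -1.56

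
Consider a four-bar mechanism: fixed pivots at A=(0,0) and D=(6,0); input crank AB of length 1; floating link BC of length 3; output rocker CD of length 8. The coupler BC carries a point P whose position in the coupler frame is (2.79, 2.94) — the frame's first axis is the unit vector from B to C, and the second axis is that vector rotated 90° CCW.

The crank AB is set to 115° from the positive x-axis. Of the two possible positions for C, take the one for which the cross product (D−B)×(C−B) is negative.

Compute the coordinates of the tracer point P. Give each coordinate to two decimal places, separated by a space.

0.90 -2.92

A=(0,0), D=(6.00,0)
B = A + 1.00·(cos115°, sin115°) = (-0.4226, 0.9063)
|BD| = 6.4862
circle(B,3.00) ∩ circle(D,8.00): a=-0.9966, h=2.8296
  candidates: C₊=(-1.0141,3.8474) cross=18.354; C₋=(-1.8048,-1.7563) cross=-18.354
  mode - wants cross < 0 → take C=(-1.8048,-1.7563) (cross=-18.354)
ex = (C−B)/|BC| = (-0.4607,-0.8875); ey = (0.8875,-0.4607)
P = B + 2.79·ex + 2.94·ey = (0.9013,-2.9245)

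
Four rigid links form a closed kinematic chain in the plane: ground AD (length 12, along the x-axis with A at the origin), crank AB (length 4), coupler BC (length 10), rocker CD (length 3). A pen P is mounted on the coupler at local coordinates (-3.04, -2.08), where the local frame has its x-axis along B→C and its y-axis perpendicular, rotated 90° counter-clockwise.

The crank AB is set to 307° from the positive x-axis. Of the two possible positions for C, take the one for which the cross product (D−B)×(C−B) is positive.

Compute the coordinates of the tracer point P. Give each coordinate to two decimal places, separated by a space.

1.14 -6.65

A=(0,0), D=(12.00,0)
B = A + 4.00·(cos307°, sin307°) = (2.4073, -3.1945)
|BD| = 10.1107
circle(B,10.00) ∩ circle(D,3.00): a=9.5555, h=2.9482
  candidates: C₊=(10.5418,2.6218) cross=29.808; C₋=(12.4048,-2.9726) cross=-29.808
  mode + wants cross > 0 → take C=(10.5418,2.6218) (cross=29.808)
ex = (C−B)/|BC| = (0.8135,0.5816); ey = (-0.5816,0.8135)
P = B + -3.04·ex + -2.08·ey = (1.1442,-6.6547)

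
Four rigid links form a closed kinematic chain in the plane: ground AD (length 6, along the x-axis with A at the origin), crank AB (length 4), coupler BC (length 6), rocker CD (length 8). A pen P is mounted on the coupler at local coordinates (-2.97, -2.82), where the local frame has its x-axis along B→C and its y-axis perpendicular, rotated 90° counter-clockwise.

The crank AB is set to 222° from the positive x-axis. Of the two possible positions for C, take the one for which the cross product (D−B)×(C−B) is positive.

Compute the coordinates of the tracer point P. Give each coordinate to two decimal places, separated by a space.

A=(0,0), D=(6.00,0)
B = A + 4.00·(cos222°, sin222°) = (-2.9726, -2.6765)
|BD| = 9.3633
circle(B,6.00) ∩ circle(D,8.00): a=3.1864, h=5.0840
  candidates: C₊=(-1.3724,3.1062) cross=47.603; C₋=(1.5342,-6.6375) cross=-47.603
  mode + wants cross > 0 → take C=(-1.3724,3.1062) (cross=47.603)
ex = (C−B)/|BC| = (0.2667,0.9638); ey = (-0.9638,0.2667)
P = B + -2.97·ex + -2.82·ey = (-1.0468,-6.2910)

-1.05 -6.29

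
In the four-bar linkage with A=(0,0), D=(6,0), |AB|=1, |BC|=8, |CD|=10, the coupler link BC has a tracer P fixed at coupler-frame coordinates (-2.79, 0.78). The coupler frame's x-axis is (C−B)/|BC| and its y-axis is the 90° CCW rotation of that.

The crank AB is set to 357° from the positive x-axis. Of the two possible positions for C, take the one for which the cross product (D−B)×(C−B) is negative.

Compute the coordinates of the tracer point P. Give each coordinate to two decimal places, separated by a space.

A=(0,0), D=(6.00,0)
B = A + 1.00·(cos357°, sin357°) = (0.9986, -0.0523)
|BD| = 5.0016
circle(B,8.00) ∩ circle(D,10.00): a=-1.0980, h=7.9243
  candidates: C₊=(-0.1822,7.8600) cross=39.634; C₋=(-0.0164,-7.9877) cross=-39.634
  mode - wants cross < 0 → take C=(-0.0164,-7.9877) (cross=-39.634)
ex = (C−B)/|BC| = (-0.1269,-0.9919); ey = (0.9919,-0.1269)
P = B + -2.79·ex + 0.78·ey = (2.1263,2.6162)

2.13 2.62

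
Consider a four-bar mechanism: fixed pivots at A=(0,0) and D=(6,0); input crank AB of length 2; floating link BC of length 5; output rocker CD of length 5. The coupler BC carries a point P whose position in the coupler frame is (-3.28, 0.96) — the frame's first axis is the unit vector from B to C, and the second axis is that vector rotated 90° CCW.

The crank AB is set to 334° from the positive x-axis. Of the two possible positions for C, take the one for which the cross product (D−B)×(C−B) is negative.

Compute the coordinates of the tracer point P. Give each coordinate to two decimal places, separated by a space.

0.58 2.32

A=(0,0), D=(6.00,0)
B = A + 2.00·(cos334°, sin334°) = (1.7976, -0.8767)
|BD| = 4.2929
circle(B,5.00) ∩ circle(D,5.00): a=2.1464, h=4.5158
  candidates: C₊=(2.9765,3.9823) cross=19.386; C₋=(4.8211,-4.8590) cross=-19.386
  mode - wants cross < 0 → take C=(4.8211,-4.8590) (cross=-19.386)
ex = (C−B)/|BC| = (0.6047,-0.7965); ey = (0.7965,0.6047)
P = B + -3.28·ex + 0.96·ey = (0.5788,2.3161)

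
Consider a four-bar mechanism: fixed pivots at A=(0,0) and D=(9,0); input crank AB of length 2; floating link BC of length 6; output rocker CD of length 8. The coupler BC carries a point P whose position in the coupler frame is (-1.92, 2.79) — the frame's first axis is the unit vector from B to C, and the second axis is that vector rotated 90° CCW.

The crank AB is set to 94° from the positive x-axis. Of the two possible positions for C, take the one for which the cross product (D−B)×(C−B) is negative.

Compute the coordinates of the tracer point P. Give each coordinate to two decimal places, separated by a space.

A=(0,0), D=(9.00,0)
B = A + 2.00·(cos94°, sin94°) = (-0.1395, 1.9951)
|BD| = 9.3547
circle(B,6.00) ∩ circle(D,8.00): a=3.1808, h=5.0875
  candidates: C₊=(4.0531,6.2872) cross=47.592; C₋=(1.8831,-3.6537) cross=-47.592
  mode - wants cross < 0 → take C=(1.8831,-3.6537) (cross=-47.592)
ex = (C−B)/|BC| = (0.3371,-0.9415); ey = (0.9415,0.3371)
P = B + -1.92·ex + 2.79·ey = (1.8400,4.7433)

1.84 4.74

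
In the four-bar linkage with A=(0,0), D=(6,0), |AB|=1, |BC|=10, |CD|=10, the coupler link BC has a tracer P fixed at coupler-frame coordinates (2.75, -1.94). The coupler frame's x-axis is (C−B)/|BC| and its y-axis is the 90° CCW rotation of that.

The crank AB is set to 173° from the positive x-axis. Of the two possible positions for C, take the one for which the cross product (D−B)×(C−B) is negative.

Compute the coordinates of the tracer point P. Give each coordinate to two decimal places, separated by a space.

A=(0,0), D=(6.00,0)
B = A + 1.00·(cos173°, sin173°) = (-0.9925, 0.1219)
|BD| = 6.9936
circle(B,10.00) ∩ circle(D,10.00): a=3.4968, h=9.3687
  candidates: C₊=(2.6670,9.4282) cross=65.521; C₋=(2.3405,-9.3063) cross=-65.521
  mode - wants cross < 0 → take C=(2.3405,-9.3063) (cross=-65.521)
ex = (C−B)/|BC| = (0.3333,-0.9428); ey = (0.9428,0.3333)
P = B + 2.75·ex + -1.94·ey = (-1.9050,-3.1175)

-1.91 -3.12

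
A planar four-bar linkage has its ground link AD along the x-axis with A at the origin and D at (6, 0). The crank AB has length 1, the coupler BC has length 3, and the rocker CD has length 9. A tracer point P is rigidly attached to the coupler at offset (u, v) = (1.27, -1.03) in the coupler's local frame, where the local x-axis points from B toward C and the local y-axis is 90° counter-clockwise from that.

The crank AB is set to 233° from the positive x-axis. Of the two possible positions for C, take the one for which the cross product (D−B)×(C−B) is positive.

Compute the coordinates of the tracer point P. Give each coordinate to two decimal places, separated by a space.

A=(0,0), D=(6.00,0)
B = A + 1.00·(cos233°, sin233°) = (-0.6018, -0.7986)
|BD| = 6.6499
circle(B,3.00) ∩ circle(D,9.00): a=-2.0886, h=2.1535
  candidates: C₊=(-2.9339,1.0885) cross=14.321; C₋=(-2.4167,-3.1874) cross=-14.321
  mode + wants cross > 0 → take C=(-2.9339,1.0885) (cross=14.321)
ex = (C−B)/|BC| = (-0.7774,0.6290); ey = (-0.6290,-0.7774)
P = B + 1.27·ex + -1.03·ey = (-0.9412,0.8009)

-0.94 0.80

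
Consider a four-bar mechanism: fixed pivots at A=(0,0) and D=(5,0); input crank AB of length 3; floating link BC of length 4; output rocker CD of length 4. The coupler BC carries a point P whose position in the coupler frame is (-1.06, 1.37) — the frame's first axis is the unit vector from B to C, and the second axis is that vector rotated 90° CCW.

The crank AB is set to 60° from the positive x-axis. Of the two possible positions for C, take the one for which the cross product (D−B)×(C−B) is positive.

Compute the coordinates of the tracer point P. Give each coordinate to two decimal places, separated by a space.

A=(0,0), D=(5.00,0)
B = A + 3.00·(cos60°, sin60°) = (1.5000, 2.5981)
|BD| = 4.3589
circle(B,4.00) ∩ circle(D,4.00): a=2.1794, h=3.3541
  candidates: C₊=(5.2492,3.9922) cross=14.620; C₋=(1.2508,-1.3942) cross=-14.620
  mode + wants cross > 0 → take C=(5.2492,3.9922) (cross=14.620)
ex = (C−B)/|BC| = (0.9373,0.3485); ey = (-0.3485,0.9373)
P = B + -1.06·ex + 1.37·ey = (0.0290,3.5127)

0.03 3.51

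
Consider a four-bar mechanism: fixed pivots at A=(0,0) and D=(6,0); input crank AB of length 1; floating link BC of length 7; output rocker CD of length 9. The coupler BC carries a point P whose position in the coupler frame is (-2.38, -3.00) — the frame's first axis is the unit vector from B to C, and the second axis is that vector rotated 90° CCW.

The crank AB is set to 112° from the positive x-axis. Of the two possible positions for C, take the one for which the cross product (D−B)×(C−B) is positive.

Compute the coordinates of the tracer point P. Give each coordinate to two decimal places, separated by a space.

A=(0,0), D=(6.00,0)
B = A + 1.00·(cos112°, sin112°) = (-0.3746, 0.9272)
|BD| = 6.4417
circle(B,7.00) ∩ circle(D,9.00): a=0.7370, h=6.9611
  candidates: C₊=(1.3567,7.7097) cross=44.841; C₋=(-0.6472,-6.0675) cross=-44.841
  mode + wants cross > 0 → take C=(1.3567,7.7097) (cross=44.841)
ex = (C−B)/|BC| = (0.2473,0.9689); ey = (-0.9689,0.2473)
P = B + -2.38·ex + -3.00·ey = (1.9436,-2.1209)

1.94 -2.12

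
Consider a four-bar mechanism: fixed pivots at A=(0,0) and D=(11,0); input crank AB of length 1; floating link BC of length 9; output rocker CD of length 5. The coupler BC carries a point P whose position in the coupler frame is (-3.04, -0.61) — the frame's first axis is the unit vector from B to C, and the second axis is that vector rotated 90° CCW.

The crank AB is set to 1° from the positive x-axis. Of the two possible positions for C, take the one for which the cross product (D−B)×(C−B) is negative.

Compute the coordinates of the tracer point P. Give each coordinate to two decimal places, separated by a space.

A=(0,0), D=(11.00,0)
B = A + 1.00·(cos1°, sin1°) = (0.9998, 0.0175)
|BD| = 10.0002
circle(B,9.00) ∩ circle(D,5.00): a=7.8000, h=4.4899
  candidates: C₊=(8.8077,4.4938) cross=44.900; C₋=(8.7920,-4.4861) cross=-44.900
  mode - wants cross < 0 → take C=(8.7920,-4.4861) (cross=-44.900)
ex = (C−B)/|BC| = (0.8658,-0.5004); ey = (0.5004,0.8658)
P = B + -3.04·ex + -0.61·ey = (-1.9374,1.0105)

-1.94 1.01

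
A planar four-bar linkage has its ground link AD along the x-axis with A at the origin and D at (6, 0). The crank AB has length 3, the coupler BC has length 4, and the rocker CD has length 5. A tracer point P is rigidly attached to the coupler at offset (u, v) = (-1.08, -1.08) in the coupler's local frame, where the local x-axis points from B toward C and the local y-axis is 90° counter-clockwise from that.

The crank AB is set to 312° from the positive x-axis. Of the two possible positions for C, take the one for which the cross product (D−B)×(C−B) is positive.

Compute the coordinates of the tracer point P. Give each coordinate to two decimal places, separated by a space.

A=(0,0), D=(6.00,0)
B = A + 3.00·(cos312°, sin312°) = (2.0074, -2.2294)
|BD| = 4.5729
circle(B,4.00) ∩ circle(D,5.00): a=1.3024, h=3.7820
  candidates: C₊=(1.3006,1.7076) cross=17.295; C₋=(4.9884,-4.8966) cross=-17.295
  mode + wants cross > 0 → take C=(1.3006,1.7076) (cross=17.295)
ex = (C−B)/|BC| = (-0.1767,0.9843); ey = (-0.9843,-0.1767)
P = B + -1.08·ex + -1.08·ey = (3.2612,-3.1016)

3.26 -3.10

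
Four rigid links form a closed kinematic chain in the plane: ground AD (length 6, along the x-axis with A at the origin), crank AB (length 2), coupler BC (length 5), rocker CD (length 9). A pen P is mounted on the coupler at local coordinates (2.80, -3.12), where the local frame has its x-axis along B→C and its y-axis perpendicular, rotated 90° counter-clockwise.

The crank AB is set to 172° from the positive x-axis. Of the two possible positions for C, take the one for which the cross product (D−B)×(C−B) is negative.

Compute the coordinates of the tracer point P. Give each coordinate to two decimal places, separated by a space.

A=(0,0), D=(6.00,0)
B = A + 2.00·(cos172°, sin172°) = (-1.9805, 0.2783)
|BD| = 7.9854
circle(B,5.00) ∩ circle(D,9.00): a=0.4863, h=4.9763
  candidates: C₊=(-1.3211,5.2347) cross=39.738; C₋=(-1.6680,-4.7119) cross=-39.738
  mode - wants cross < 0 → take C=(-1.6680,-4.7119) (cross=-39.738)
ex = (C−B)/|BC| = (0.0625,-0.9980); ey = (0.9980,0.0625)
P = B + 2.80·ex + -3.12·ey = (-4.9194,-2.7112)

-4.92 -2.71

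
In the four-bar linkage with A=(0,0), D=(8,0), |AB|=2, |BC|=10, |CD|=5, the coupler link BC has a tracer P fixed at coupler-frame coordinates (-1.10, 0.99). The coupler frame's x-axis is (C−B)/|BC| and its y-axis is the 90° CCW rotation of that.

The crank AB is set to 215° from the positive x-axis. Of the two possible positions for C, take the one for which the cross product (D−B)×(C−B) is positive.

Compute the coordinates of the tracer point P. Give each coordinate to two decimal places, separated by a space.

A=(0,0), D=(8.00,0)
B = A + 2.00·(cos215°, sin215°) = (-1.6383, -1.1472)
|BD| = 9.7063
circle(B,10.00) ∩ circle(D,5.00): a=8.7166, h=4.9011
  candidates: C₊=(6.4380,4.7498) cross=47.571; C₋=(7.5965,-4.9837) cross=-47.571
  mode + wants cross > 0 → take C=(6.4380,4.7498) (cross=47.571)
ex = (C−B)/|BC| = (0.8076,0.5897); ey = (-0.5897,0.8076)
P = B + -1.10·ex + 0.99·ey = (-3.1105,-0.9963)

-3.11 -1.00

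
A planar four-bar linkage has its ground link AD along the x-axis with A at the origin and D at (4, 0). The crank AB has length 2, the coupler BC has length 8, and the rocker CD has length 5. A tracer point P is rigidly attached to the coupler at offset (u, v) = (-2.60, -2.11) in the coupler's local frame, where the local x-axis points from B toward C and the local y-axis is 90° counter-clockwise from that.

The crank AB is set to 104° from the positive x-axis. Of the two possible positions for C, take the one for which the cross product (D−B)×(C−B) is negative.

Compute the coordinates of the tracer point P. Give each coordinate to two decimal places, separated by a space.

A=(0,0), D=(4.00,0)
B = A + 2.00·(cos104°, sin104°) = (-0.4838, 1.9406)
|BD| = 4.8858
circle(B,8.00) ∩ circle(D,5.00): a=6.4341, h=4.7542
  candidates: C₊=(7.3093,3.7482) cross=23.228; C₋=(3.5326,-4.9781) cross=-23.228
  mode - wants cross < 0 → take C=(3.5326,-4.9781) (cross=-23.228)
ex = (C−B)/|BC| = (0.5021,-0.8648); ey = (0.8648,0.5021)
P = B + -2.60·ex + -2.11·ey = (-3.6140,3.1298)

-3.61 3.13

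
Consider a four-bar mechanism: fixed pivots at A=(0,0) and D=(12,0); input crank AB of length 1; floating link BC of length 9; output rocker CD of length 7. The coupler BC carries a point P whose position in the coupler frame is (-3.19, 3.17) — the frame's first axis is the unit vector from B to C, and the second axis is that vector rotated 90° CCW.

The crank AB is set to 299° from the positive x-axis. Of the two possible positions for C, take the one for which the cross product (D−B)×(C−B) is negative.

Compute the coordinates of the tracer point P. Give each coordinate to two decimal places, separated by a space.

A=(0,0), D=(12.00,0)
B = A + 1.00·(cos299°, sin299°) = (0.4848, -0.8746)
|BD| = 11.5484
circle(B,9.00) ∩ circle(D,7.00): a=7.1597, h=5.4534
  candidates: C₊=(7.2109,5.1053) cross=62.978; C₋=(8.0369,-5.7701) cross=-62.978
  mode - wants cross < 0 → take C=(8.0369,-5.7701) (cross=-62.978)
ex = (C−B)/|BC| = (0.8391,-0.5439); ey = (0.5439,0.8391)
P = B + -3.19·ex + 3.17·ey = (-0.4677,3.5206)

-0.47 3.52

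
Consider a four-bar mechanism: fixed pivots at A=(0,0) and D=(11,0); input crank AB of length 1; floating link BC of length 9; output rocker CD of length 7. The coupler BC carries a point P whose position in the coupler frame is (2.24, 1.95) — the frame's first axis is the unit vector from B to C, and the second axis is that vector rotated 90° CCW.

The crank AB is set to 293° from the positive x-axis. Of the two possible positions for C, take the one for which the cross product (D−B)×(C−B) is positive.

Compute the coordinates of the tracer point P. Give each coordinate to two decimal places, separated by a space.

A=(0,0), D=(11.00,0)
B = A + 1.00·(cos293°, sin293°) = (0.3907, -0.9205)
|BD| = 10.6491
circle(B,9.00) ∩ circle(D,7.00): a=6.8270, h=5.8644
  candidates: C₊=(6.6853,5.5121) cross=62.451; C₋=(7.6991,-6.1729) cross=-62.451
  mode + wants cross > 0 → take C=(6.6853,5.5121) (cross=62.451)
ex = (C−B)/|BC| = (0.6994,0.7147); ey = (-0.7147,0.6994)
P = B + 2.24·ex + 1.95·ey = (0.5636,2.0443)

0.56 2.04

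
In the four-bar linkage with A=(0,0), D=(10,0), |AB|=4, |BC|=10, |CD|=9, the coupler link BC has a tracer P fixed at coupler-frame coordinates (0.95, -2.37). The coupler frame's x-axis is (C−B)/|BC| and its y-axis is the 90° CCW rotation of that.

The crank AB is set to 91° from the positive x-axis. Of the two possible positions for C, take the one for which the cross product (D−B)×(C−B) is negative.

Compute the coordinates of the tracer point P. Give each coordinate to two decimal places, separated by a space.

-2.05 2.39

A=(0,0), D=(10.00,0)
B = A + 4.00·(cos91°, sin91°) = (-0.0698, 3.9994)
|BD| = 10.8350
circle(B,10.00) ∩ circle(D,9.00): a=6.2943, h=7.7706
  candidates: C₊=(8.6482,8.8979) cross=84.194; C₋=(2.9117,-5.5458) cross=-84.194
  mode - wants cross < 0 → take C=(2.9117,-5.5458) (cross=-84.194)
ex = (C−B)/|BC| = (0.2982,-0.9545); ey = (0.9545,0.2982)
P = B + 0.95·ex + -2.37·ey = (-2.0488,2.3860)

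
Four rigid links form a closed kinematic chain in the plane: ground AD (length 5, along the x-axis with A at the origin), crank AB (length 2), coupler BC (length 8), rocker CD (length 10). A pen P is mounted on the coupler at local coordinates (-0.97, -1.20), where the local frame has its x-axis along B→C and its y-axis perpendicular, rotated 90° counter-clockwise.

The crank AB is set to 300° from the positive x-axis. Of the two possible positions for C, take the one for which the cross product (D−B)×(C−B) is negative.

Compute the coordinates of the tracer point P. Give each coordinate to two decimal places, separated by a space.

-0.34 -0.97

A=(0,0), D=(5.00,0)
B = A + 2.00·(cos300°, sin300°) = (1.0000, -1.7321)
|BD| = 4.3589
circle(B,8.00) ∩ circle(D,10.00): a=-1.9500, h=7.7587
  candidates: C₊=(-3.8725,4.6130) cross=33.819; C₋=(2.2935,-9.6268) cross=-33.819
  mode - wants cross < 0 → take C=(2.2935,-9.6268) (cross=-33.819)
ex = (C−B)/|BC| = (0.1617,-0.9868); ey = (0.9868,0.1617)
P = B + -0.97·ex + -1.20·ey = (-0.3410,-0.9688)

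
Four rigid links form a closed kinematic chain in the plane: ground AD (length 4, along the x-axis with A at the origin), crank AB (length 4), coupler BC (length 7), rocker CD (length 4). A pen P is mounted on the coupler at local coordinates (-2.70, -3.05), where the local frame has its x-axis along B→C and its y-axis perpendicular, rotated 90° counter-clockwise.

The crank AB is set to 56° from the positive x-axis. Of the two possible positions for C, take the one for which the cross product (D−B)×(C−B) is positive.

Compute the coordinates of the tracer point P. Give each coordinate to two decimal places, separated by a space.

-1.73 2.41

A=(0,0), D=(4.00,0)
B = A + 4.00·(cos56°, sin56°) = (2.2368, 3.3162)
|BD| = 3.7558
circle(B,7.00) ∩ circle(D,4.00): a=6.2711, h=3.1101
  candidates: C₊=(7.9270,-0.7608) cross=11.681; C₋=(2.4348,-3.6810) cross=-11.681
  mode + wants cross > 0 → take C=(7.9270,-0.7608) (cross=11.681)
ex = (C−B)/|BC| = (0.8129,-0.5824); ey = (0.5824,0.8129)
P = B + -2.70·ex + -3.05·ey = (-1.7344,2.4094)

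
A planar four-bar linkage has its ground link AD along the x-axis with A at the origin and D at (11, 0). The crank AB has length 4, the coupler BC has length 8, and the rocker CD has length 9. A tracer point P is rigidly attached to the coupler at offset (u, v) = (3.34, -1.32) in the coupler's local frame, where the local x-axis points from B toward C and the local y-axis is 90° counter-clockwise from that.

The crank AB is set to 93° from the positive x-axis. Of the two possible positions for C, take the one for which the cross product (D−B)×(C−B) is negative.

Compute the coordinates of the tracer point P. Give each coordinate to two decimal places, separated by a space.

-0.23 0.40

A=(0,0), D=(11.00,0)
B = A + 4.00·(cos93°, sin93°) = (-0.2093, 3.9945)
|BD| = 11.8998
circle(B,8.00) ∩ circle(D,9.00): a=5.2356, h=6.0488
  candidates: C₊=(6.7529,7.9349) cross=71.980; C₋=(2.6920,-3.4608) cross=-71.980
  mode - wants cross < 0 → take C=(2.6920,-3.4608) (cross=-71.980)
ex = (C−B)/|BC| = (0.3627,-0.9319); ey = (0.9319,0.3627)
P = B + 3.34·ex + -1.32·ey = (-0.2282,0.4032)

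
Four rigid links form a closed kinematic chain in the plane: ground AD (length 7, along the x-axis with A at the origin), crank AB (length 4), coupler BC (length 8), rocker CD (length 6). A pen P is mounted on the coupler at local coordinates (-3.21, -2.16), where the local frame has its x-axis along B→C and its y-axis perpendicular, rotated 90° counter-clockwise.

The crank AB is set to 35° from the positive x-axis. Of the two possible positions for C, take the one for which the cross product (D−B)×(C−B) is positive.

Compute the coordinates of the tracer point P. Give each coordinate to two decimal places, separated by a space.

A=(0,0), D=(7.00,0)
B = A + 4.00·(cos35°, sin35°) = (3.2766, 2.2943)
|BD| = 4.3735
circle(B,8.00) ∩ circle(D,6.00): a=5.3878, h=5.9136
  candidates: C₊=(10.9658,4.5025) cross=25.863; C₋=(4.7613,-5.5667) cross=-25.863
  mode + wants cross > 0 → take C=(10.9658,4.5025) (cross=25.863)
ex = (C−B)/|BC| = (0.9612,0.2760); ey = (-0.2760,0.9612)
P = B + -3.21·ex + -2.16·ey = (0.7875,-0.6678)

0.79 -0.67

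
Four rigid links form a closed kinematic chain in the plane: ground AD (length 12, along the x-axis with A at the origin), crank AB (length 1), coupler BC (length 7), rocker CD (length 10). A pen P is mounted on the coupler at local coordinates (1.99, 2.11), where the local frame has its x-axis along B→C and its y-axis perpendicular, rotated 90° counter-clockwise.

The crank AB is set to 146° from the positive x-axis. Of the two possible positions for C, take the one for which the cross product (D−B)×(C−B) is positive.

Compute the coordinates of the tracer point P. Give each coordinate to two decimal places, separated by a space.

-1.08 3.45

A=(0,0), D=(12.00,0)
B = A + 1.00·(cos146°, sin146°) = (-0.8290, 0.5592)
|BD| = 12.8412
circle(B,7.00) ∩ circle(D,10.00): a=4.4348, h=5.4159
  candidates: C₊=(3.8374,5.7769) cross=69.547; C₋=(3.3657,-5.0447) cross=-69.547
  mode + wants cross > 0 → take C=(3.8374,5.7769) (cross=69.547)
ex = (C−B)/|BC| = (0.6666,0.7454); ey = (-0.7454,0.6666)
P = B + 1.99·ex + 2.11·ey = (-1.0752,3.4491)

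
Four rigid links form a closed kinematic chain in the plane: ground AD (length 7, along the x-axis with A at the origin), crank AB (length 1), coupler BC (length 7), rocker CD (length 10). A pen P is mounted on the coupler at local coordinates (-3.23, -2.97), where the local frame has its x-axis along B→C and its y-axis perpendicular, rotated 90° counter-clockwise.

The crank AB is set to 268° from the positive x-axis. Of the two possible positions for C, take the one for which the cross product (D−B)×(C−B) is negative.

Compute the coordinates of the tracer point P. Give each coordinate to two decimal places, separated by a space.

A=(0,0), D=(7.00,0)
B = A + 1.00·(cos268°, sin268°) = (-0.0349, -0.9994)
|BD| = 7.1055
circle(B,7.00) ∩ circle(D,10.00): a=-0.0360, h=6.9999
  candidates: C₊=(-1.0551,5.9259) cross=49.738; C₋=(0.9140,-7.9348) cross=-49.738
  mode - wants cross < 0 → take C=(0.9140,-7.9348) (cross=-49.738)
ex = (C−B)/|BC| = (0.1356,-0.9908); ey = (0.9908,0.1356)
P = B + -3.23·ex + -2.97·ey = (-3.4153,1.7982)

-3.42 1.80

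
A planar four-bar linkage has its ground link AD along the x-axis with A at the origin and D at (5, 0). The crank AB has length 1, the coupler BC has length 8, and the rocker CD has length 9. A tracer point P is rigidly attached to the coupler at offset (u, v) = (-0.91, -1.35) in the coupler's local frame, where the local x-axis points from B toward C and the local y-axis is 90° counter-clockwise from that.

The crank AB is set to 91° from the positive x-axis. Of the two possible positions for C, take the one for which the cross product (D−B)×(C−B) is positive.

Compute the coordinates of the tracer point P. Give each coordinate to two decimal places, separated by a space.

A=(0,0), D=(5.00,0)
B = A + 1.00·(cos91°, sin91°) = (-0.0175, 0.9998)
|BD| = 5.1161
circle(B,8.00) ∩ circle(D,9.00): a=0.8966, h=7.9496
  candidates: C₊=(2.4155,8.6209) cross=40.671; C₋=(-0.6917,-6.9717) cross=-40.671
  mode + wants cross > 0 → take C=(2.4155,8.6209) (cross=40.671)
ex = (C−B)/|BC| = (0.3041,0.9526); ey = (-0.9526,0.3041)
P = B + -0.91·ex + -1.35·ey = (0.9919,-0.2776)

0.99 -0.28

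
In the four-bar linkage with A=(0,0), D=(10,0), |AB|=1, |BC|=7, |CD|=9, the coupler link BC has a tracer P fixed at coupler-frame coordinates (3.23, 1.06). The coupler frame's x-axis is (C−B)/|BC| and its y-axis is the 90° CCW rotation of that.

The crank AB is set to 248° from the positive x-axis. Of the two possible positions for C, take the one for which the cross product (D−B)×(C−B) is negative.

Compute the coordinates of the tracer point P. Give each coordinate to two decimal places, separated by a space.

A=(0,0), D=(10.00,0)
B = A + 1.00·(cos248°, sin248°) = (-0.3746, -0.9272)
|BD| = 10.4160
circle(B,7.00) ∩ circle(D,9.00): a=3.6719, h=5.9596
  candidates: C₊=(2.7522,5.3357) cross=62.075; C₋=(3.8132,-6.5363) cross=-62.075
  mode - wants cross < 0 → take C=(3.8132,-6.5363) (cross=-62.075)
ex = (C−B)/|BC| = (0.5983,-0.8013); ey = (0.8013,0.5983)
P = B + 3.23·ex + 1.06·ey = (2.4071,-2.8812)

2.41 -2.88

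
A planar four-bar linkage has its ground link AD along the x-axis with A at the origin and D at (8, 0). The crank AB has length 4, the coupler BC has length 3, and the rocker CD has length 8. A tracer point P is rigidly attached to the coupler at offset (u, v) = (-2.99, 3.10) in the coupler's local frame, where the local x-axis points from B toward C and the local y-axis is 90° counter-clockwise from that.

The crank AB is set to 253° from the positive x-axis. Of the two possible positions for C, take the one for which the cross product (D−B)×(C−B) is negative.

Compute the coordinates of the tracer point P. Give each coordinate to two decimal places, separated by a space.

A=(0,0), D=(8.00,0)
B = A + 4.00·(cos253°, sin253°) = (-1.1695, -3.8252)
|BD| = 9.9354
circle(B,3.00) ∩ circle(D,8.00): a=2.1998, h=2.0398
  candidates: C₊=(0.0754,-1.0957) cross=20.266; C₋=(1.6461,-4.8608) cross=-20.266
  mode - wants cross < 0 → take C=(1.6461,-4.8608) (cross=-20.266)
ex = (C−B)/|BC| = (0.9385,-0.3452); ey = (0.3452,0.9385)
P = B + -2.99·ex + 3.10·ey = (-2.9055,0.1164)

-2.91 0.12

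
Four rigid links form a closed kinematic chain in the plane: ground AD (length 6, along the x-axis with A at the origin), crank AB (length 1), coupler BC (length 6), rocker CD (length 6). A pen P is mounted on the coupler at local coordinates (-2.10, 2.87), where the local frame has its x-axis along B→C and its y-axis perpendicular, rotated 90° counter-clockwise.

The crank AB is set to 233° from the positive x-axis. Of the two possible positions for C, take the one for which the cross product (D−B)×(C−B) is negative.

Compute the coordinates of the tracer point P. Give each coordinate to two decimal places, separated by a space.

A=(0,0), D=(6.00,0)
B = A + 1.00·(cos233°, sin233°) = (-0.6018, -0.7986)
|BD| = 6.6499
circle(B,6.00) ∩ circle(D,6.00): a=3.3250, h=4.9945
  candidates: C₊=(2.0993,4.5590) cross=33.213; C₋=(3.2989,-5.3576) cross=-33.213
  mode - wants cross < 0 → take C=(3.2989,-5.3576) (cross=-33.213)
ex = (C−B)/|BC| = (0.6501,-0.7598); ey = (0.7598,0.6501)
P = B + -2.10·ex + 2.87·ey = (0.2136,2.6629)

0.21 2.66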